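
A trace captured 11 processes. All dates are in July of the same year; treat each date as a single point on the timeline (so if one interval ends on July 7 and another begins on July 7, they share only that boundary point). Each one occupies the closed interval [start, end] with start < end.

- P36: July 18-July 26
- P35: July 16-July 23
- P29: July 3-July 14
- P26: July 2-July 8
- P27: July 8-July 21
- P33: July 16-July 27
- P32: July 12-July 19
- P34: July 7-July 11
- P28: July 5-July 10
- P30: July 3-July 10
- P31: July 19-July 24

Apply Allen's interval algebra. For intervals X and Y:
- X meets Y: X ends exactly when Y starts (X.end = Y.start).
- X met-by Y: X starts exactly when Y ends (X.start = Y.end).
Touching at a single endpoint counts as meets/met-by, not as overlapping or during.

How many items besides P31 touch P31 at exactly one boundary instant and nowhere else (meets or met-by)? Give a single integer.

1

Target P31 = [July 19, July 24].
P26 [July 2, July 8] → before → no.
P27 [July 8, July 21] → overlaps → no.
P28 [July 5, July 10] → before → no.
P29 [July 3, July 14] → before → no.
P30 [July 3, July 10] → before → no.
P32 [July 12, July 19] → meets → counts.
P33 [July 16, July 27] → contains → no.
P34 [July 7, July 11] → before → no.
P35 [July 16, July 23] → overlaps → no.
P36 [July 18, July 26] → contains → no.
Total: 1.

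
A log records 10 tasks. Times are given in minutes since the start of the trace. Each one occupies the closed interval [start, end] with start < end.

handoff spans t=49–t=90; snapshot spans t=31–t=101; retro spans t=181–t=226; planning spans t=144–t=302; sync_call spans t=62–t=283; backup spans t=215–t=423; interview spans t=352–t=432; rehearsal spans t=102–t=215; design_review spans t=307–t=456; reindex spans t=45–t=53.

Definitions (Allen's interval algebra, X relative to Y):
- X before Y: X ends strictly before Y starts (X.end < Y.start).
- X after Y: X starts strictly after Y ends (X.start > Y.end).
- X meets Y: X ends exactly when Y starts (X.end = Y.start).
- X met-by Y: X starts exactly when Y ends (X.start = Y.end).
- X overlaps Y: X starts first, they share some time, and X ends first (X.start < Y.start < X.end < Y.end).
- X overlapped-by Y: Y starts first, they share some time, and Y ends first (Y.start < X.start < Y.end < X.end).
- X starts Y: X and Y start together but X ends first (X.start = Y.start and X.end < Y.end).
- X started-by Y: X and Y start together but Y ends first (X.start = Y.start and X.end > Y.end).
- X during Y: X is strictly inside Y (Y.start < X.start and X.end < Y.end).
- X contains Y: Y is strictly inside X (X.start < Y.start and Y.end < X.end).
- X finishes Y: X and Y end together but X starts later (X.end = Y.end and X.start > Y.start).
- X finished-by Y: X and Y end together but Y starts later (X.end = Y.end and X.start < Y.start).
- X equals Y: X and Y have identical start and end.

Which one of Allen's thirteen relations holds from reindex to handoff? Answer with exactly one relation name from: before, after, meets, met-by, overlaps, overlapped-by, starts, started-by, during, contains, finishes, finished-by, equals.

reindex = [t=45, t=53]; handoff = [t=49, t=90].
Compare endpoints: reindex.start < handoff.start, reindex.start < handoff.end, reindex.end > handoff.start, reindex.end < handoff.end.
That pattern is 'overlaps'.

overlaps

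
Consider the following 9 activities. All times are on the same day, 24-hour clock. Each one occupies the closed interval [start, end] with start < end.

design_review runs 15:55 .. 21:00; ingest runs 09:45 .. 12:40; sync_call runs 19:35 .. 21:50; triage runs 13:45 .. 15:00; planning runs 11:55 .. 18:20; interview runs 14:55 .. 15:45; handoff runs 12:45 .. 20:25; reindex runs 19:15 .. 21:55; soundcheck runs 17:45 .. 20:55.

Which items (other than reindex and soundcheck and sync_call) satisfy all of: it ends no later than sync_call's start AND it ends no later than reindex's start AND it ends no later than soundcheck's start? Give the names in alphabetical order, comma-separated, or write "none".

ingest, interview, triage

Conditions: its end is no later than sync_call's start (X.end <= 19:35) AND its end is no later than reindex's start (X.end <= 19:15) AND its end is no later than soundcheck's start (X.end <= 17:45).
design_review: end 21:00 <= 19:35? ✗; end 21:00 <= 19:15? ✗; end 21:00 <= 17:45? ✗ → no.
handoff: end 20:25 <= 19:35? ✗; end 20:25 <= 19:15? ✗; end 20:25 <= 17:45? ✗ → no.
ingest: end 12:40 <= 19:35? ✓; end 12:40 <= 19:15? ✓; end 12:40 <= 17:45? ✓ → yes.
interview: end 15:45 <= 19:35? ✓; end 15:45 <= 19:15? ✓; end 15:45 <= 17:45? ✓ → yes.
planning: end 18:20 <= 19:35? ✓; end 18:20 <= 19:15? ✓; end 18:20 <= 17:45? ✗ → no.
triage: end 15:00 <= 19:35? ✓; end 15:00 <= 19:15? ✓; end 15:00 <= 17:45? ✓ → yes.
Result: ingest, interview, triage.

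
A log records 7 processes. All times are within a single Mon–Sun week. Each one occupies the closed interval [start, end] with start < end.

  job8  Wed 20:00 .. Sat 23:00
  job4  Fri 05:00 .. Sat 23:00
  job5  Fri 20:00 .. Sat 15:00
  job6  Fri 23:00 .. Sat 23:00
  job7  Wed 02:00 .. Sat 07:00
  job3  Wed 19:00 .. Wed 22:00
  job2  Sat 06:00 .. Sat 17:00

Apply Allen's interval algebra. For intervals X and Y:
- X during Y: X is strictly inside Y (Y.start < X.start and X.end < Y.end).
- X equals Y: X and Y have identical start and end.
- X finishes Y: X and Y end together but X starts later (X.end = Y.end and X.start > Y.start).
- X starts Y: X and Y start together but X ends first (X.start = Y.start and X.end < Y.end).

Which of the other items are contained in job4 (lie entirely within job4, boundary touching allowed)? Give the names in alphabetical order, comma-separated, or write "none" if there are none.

job2, job5, job6

Target job4 = [Fri 05:00, Sat 23:00].
job2 [Sat 06:00, Sat 17:00] → during → yes.
job3 [Wed 19:00, Wed 22:00] → before → no.
job5 [Fri 20:00, Sat 15:00] → during → yes.
job6 [Fri 23:00, Sat 23:00] → finishes → yes.
job7 [Wed 02:00, Sat 07:00] → overlaps → no.
job8 [Wed 20:00, Sat 23:00] → finished-by → no.
Result: job2, job5, job6.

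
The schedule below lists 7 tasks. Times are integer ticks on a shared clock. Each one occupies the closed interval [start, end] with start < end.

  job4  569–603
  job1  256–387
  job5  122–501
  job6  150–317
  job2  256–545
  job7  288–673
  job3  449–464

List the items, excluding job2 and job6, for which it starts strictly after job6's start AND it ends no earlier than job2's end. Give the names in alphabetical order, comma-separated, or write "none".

job4, job7

Conditions: its start is strictly after job6's start (X.start > 150) AND its end is no earlier than job2's end (X.end >= 545).
job1: start 256 > 150? ✓; end 387 >= 545? ✗ → no.
job3: start 449 > 150? ✓; end 464 >= 545? ✗ → no.
job4: start 569 > 150? ✓; end 603 >= 545? ✓ → yes.
job5: start 122 > 150? ✗; end 501 >= 545? ✗ → no.
job7: start 288 > 150? ✓; end 673 >= 545? ✓ → yes.
Result: job4, job7.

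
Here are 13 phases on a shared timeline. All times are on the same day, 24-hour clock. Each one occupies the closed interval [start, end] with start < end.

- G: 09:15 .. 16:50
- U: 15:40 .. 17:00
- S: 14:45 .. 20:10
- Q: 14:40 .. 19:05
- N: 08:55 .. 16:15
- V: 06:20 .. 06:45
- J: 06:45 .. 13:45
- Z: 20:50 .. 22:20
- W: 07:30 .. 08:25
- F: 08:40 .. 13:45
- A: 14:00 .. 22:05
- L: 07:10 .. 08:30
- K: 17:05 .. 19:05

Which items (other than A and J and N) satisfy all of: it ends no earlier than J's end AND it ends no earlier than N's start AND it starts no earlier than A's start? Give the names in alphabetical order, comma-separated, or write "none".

Conditions: its end is no earlier than J's end (X.end >= 13:45) AND its end is no earlier than N's start (X.end >= 08:55) AND its start is no earlier than A's start (X.start >= 14:00).
F: end 13:45 >= 13:45? ✓; end 13:45 >= 08:55? ✓; start 08:40 >= 14:00? ✗ → no.
G: end 16:50 >= 13:45? ✓; end 16:50 >= 08:55? ✓; start 09:15 >= 14:00? ✗ → no.
K: end 19:05 >= 13:45? ✓; end 19:05 >= 08:55? ✓; start 17:05 >= 14:00? ✓ → yes.
L: end 08:30 >= 13:45? ✗; end 08:30 >= 08:55? ✗; start 07:10 >= 14:00? ✗ → no.
Q: end 19:05 >= 13:45? ✓; end 19:05 >= 08:55? ✓; start 14:40 >= 14:00? ✓ → yes.
S: end 20:10 >= 13:45? ✓; end 20:10 >= 08:55? ✓; start 14:45 >= 14:00? ✓ → yes.
U: end 17:00 >= 13:45? ✓; end 17:00 >= 08:55? ✓; start 15:40 >= 14:00? ✓ → yes.
V: end 06:45 >= 13:45? ✗; end 06:45 >= 08:55? ✗; start 06:20 >= 14:00? ✗ → no.
W: end 08:25 >= 13:45? ✗; end 08:25 >= 08:55? ✗; start 07:30 >= 14:00? ✗ → no.
Z: end 22:20 >= 13:45? ✓; end 22:20 >= 08:55? ✓; start 20:50 >= 14:00? ✓ → yes.
Result: K, Q, S, U, Z.

K, Q, S, U, Z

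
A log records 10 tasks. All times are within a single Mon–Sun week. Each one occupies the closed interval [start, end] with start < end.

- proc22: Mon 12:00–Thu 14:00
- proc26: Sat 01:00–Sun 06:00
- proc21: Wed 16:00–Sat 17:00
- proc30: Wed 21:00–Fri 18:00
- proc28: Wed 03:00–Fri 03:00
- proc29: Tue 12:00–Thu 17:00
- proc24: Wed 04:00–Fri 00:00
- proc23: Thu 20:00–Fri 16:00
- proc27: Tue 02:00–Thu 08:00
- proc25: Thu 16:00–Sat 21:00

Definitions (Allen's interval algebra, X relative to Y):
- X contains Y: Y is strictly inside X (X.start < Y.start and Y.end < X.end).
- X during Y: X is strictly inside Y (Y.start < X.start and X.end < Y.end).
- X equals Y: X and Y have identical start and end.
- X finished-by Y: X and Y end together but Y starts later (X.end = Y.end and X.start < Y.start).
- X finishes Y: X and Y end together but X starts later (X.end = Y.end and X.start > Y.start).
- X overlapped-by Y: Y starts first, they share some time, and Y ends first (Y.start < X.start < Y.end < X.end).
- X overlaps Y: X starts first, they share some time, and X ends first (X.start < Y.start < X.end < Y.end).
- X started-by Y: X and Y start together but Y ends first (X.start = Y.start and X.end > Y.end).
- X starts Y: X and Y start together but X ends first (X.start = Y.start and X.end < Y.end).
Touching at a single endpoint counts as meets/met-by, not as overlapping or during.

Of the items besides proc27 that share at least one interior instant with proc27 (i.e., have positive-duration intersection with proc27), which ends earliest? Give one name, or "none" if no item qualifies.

proc22

Target proc27 = [Tue 02:00, Thu 08:00].
proc21 [Wed 16:00, Sat 17:00] → overlapped-by → candidate.
proc22 [Mon 12:00, Thu 14:00] → contains → candidate.
proc23 [Thu 20:00, Fri 16:00] → after → excluded.
proc24 [Wed 04:00, Fri 00:00] → overlapped-by → candidate.
proc25 [Thu 16:00, Sat 21:00] → after → excluded.
proc26 [Sat 01:00, Sun 06:00] → after → excluded.
proc28 [Wed 03:00, Fri 03:00] → overlapped-by → candidate.
proc29 [Tue 12:00, Thu 17:00] → overlapped-by → candidate.
proc30 [Wed 21:00, Fri 18:00] → overlapped-by → candidate.
Among candidates, earliest end is Thu 14:00 → proc22.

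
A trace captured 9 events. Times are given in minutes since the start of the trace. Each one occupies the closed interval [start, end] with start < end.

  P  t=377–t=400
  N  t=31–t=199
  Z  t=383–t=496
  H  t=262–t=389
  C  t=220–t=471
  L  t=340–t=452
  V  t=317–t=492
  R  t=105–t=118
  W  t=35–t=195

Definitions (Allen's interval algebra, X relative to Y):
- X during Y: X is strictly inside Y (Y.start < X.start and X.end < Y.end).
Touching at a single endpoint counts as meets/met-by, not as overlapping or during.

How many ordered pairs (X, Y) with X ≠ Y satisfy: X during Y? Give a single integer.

9

Checking all 72 ordered pairs for relation 'during'; matching pairs in alphabetical order:
(H, C): H during C ✓
(L, C): L during C ✓
(L, V): L during V ✓
(P, C): P during C ✓
(P, L): P during L ✓
(P, V): P during V ✓
(R, N): R during N ✓
(R, W): R during W ✓
(W, N): W during N ✓
Count: 9.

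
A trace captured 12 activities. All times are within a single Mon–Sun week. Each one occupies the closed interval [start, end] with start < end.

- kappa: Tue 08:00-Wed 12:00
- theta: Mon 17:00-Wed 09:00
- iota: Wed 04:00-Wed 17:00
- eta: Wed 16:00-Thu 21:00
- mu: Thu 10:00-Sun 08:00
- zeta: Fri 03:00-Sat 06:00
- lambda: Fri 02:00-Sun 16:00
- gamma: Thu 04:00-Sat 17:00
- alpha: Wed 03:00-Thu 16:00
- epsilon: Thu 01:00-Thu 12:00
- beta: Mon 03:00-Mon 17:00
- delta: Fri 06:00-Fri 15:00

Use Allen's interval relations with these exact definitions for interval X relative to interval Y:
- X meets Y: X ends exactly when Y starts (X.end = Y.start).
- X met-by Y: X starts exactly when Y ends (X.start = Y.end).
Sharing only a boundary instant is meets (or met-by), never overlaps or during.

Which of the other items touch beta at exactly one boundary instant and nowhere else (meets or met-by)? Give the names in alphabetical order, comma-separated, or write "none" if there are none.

Target beta = [Mon 03:00, Mon 17:00].
alpha [Wed 03:00, Thu 16:00] → after → no.
delta [Fri 06:00, Fri 15:00] → after → no.
epsilon [Thu 01:00, Thu 12:00] → after → no.
eta [Wed 16:00, Thu 21:00] → after → no.
gamma [Thu 04:00, Sat 17:00] → after → no.
iota [Wed 04:00, Wed 17:00] → after → no.
kappa [Tue 08:00, Wed 12:00] → after → no.
lambda [Fri 02:00, Sun 16:00] → after → no.
mu [Thu 10:00, Sun 08:00] → after → no.
theta [Mon 17:00, Wed 09:00] → met-by → yes.
zeta [Fri 03:00, Sat 06:00] → after → no.
Result: theta.

theta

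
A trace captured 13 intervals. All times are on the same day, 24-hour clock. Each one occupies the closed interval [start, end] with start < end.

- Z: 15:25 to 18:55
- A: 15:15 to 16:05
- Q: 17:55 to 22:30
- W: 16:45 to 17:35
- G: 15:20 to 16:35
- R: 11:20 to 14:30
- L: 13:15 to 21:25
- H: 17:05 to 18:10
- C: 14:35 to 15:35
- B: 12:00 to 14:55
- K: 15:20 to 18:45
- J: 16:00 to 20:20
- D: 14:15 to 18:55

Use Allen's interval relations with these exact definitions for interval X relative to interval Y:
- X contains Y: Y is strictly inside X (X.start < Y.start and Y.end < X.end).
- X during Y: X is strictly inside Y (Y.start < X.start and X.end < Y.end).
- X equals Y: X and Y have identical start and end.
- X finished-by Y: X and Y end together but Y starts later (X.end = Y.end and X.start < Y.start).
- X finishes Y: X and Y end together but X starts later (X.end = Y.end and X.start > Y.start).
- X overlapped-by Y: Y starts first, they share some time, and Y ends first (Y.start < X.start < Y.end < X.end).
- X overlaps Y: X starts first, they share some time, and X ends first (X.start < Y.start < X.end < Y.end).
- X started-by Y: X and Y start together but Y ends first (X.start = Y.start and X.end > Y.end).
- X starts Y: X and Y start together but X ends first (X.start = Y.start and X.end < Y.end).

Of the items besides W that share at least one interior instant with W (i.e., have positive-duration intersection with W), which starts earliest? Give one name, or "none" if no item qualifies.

Target W = [16:45, 17:35].
A [15:15, 16:05] → before → excluded.
B [12:00, 14:55] → before → excluded.
C [14:35, 15:35] → before → excluded.
D [14:15, 18:55] → contains → candidate.
G [15:20, 16:35] → before → excluded.
H [17:05, 18:10] → overlapped-by → candidate.
J [16:00, 20:20] → contains → candidate.
K [15:20, 18:45] → contains → candidate.
L [13:15, 21:25] → contains → candidate.
Q [17:55, 22:30] → after → excluded.
R [11:20, 14:30] → before → excluded.
Z [15:25, 18:55] → contains → candidate.
Among candidates, earliest start is 13:15 → L.

L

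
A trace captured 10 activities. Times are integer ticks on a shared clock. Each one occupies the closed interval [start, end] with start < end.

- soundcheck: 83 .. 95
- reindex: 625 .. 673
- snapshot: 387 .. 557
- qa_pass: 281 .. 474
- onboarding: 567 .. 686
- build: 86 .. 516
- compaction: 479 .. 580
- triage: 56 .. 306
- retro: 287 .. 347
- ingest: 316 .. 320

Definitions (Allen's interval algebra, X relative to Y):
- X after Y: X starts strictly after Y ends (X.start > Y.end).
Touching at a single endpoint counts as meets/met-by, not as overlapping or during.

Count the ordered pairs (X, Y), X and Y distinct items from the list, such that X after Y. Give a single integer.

28

Checking all 90 ordered pairs for relation 'after'; matching pairs in alphabetical order:
(compaction, ingest): compaction after ingest ✓
(compaction, qa_pass): compaction after qa_pass ✓
(compaction, retro): compaction after retro ✓
(compaction, soundcheck): compaction after soundcheck ✓
(compaction, triage): compaction after triage ✓
(ingest, soundcheck): ingest after soundcheck ✓
(ingest, triage): ingest after triage ✓
(onboarding, build): onboarding after build ✓
(onboarding, ingest): onboarding after ingest ✓
(onboarding, qa_pass): onboarding after qa_pass ✓
(onboarding, retro): onboarding after retro ✓
(onboarding, snapshot): onboarding after snapshot ✓
(onboarding, soundcheck): onboarding after soundcheck ✓
(onboarding, triage): onboarding after triage ✓
(qa_pass, soundcheck): qa_pass after soundcheck ✓
(reindex, build): reindex after build ✓
(reindex, compaction): reindex after compaction ✓
(reindex, ingest): reindex after ingest ✓
(reindex, qa_pass): reindex after qa_pass ✓
(reindex, retro): reindex after retro ✓
(reindex, snapshot): reindex after snapshot ✓
(reindex, soundcheck): reindex after soundcheck ✓
(reindex, triage): reindex after triage ✓
(retro, soundcheck): retro after soundcheck ✓
... plus 4 further pairs not listed.
Count: 28.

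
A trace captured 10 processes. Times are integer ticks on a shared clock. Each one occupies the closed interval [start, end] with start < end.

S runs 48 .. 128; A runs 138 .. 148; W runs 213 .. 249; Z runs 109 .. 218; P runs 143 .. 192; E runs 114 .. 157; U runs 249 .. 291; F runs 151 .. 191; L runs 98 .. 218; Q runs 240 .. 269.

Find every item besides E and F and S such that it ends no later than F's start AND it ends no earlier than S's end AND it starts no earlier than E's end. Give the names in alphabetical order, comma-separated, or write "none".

none

Conditions: its end is no later than F's start (X.end <= 151) AND its end is no earlier than S's end (X.end >= 128) AND its start is no earlier than E's end (X.start >= 157).
A: end 148 <= 151? ✓; end 148 >= 128? ✓; start 138 >= 157? ✗ → no.
L: end 218 <= 151? ✗; end 218 >= 128? ✓; start 98 >= 157? ✗ → no.
P: end 192 <= 151? ✗; end 192 >= 128? ✓; start 143 >= 157? ✗ → no.
Q: end 269 <= 151? ✗; end 269 >= 128? ✓; start 240 >= 157? ✓ → no.
U: end 291 <= 151? ✗; end 291 >= 128? ✓; start 249 >= 157? ✓ → no.
W: end 249 <= 151? ✗; end 249 >= 128? ✓; start 213 >= 157? ✓ → no.
Z: end 218 <= 151? ✗; end 218 >= 128? ✓; start 109 >= 157? ✗ → no.
Result: none.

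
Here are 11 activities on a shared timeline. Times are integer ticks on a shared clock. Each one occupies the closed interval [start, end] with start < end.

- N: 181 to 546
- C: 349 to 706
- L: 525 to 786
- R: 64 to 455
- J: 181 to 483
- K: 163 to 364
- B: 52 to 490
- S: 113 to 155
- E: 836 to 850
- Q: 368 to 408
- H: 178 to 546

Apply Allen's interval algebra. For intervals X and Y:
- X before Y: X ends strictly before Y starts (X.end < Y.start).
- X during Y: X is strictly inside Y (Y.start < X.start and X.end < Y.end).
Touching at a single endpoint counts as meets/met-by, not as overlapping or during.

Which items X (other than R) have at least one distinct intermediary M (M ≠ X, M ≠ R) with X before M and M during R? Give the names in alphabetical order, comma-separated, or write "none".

K, S

Target R = [64, 455].
Intermediaries M with M during R: K, Q, S.
Via K — items with X before K: S.
Via Q — items with X before Q: K, S.
Via S — items with X before S: none.
Union: K, S.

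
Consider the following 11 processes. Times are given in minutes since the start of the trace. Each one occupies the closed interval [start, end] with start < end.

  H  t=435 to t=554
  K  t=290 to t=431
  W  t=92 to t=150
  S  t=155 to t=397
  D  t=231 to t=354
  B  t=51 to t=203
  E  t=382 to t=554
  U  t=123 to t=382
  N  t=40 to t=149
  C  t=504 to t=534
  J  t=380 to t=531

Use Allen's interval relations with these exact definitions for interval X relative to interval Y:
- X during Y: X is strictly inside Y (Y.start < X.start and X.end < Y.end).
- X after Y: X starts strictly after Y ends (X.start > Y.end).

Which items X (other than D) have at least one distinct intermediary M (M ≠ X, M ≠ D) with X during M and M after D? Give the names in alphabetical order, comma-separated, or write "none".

Target D = [t=231, t=354].
Intermediaries M with M after D: C, E, H, J.
Via C — items with X during C: none.
Via E — items with X during E: C.
Via H — items with X during H: C.
Via J — items with X during J: none.
Union: C.

C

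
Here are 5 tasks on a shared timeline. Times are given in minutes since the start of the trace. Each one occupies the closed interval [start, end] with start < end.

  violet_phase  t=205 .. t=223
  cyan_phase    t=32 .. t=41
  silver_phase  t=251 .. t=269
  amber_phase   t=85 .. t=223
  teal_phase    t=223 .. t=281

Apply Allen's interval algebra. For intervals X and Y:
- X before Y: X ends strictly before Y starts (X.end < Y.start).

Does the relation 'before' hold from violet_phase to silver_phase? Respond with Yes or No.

violet_phase = [t=205, t=223], silver_phase = [t=251, t=269].
Actual relation of violet_phase to silver_phase: before.
Asked whether 'before' holds → Yes.

Yes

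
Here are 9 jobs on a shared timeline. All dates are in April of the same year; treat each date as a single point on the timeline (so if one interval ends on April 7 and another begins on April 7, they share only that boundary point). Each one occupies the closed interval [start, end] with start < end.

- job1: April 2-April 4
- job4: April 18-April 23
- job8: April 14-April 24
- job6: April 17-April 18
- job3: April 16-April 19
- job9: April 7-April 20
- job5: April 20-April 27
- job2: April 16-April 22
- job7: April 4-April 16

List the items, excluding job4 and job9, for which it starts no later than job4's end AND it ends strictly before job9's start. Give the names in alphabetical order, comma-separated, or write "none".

job1

Conditions: its start is no later than job4's end (X.start <= April 23) AND its end is strictly before job9's start (X.end < April 7).
job1: start April 2 <= April 23? ✓; end April 4 < April 7? ✓ → yes.
job2: start April 16 <= April 23? ✓; end April 22 < April 7? ✗ → no.
job3: start April 16 <= April 23? ✓; end April 19 < April 7? ✗ → no.
job5: start April 20 <= April 23? ✓; end April 27 < April 7? ✗ → no.
job6: start April 17 <= April 23? ✓; end April 18 < April 7? ✗ → no.
job7: start April 4 <= April 23? ✓; end April 16 < April 7? ✗ → no.
job8: start April 14 <= April 23? ✓; end April 24 < April 7? ✗ → no.
Result: job1.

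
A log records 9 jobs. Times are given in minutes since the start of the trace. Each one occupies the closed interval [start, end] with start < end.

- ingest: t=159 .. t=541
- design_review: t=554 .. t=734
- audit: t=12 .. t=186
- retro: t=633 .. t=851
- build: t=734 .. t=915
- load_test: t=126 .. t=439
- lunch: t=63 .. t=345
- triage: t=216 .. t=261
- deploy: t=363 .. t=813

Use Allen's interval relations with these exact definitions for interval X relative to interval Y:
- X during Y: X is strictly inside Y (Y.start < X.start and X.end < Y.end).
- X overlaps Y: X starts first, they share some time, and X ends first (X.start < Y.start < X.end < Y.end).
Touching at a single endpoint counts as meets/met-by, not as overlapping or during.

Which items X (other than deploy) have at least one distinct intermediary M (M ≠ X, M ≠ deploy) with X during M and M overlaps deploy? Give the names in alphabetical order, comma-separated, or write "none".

triage

Target deploy = [t=363, t=813].
Intermediaries M with M overlaps deploy: ingest, load_test.
Via ingest — items with X during ingest: triage.
Via load_test — items with X during load_test: triage.
Union: triage.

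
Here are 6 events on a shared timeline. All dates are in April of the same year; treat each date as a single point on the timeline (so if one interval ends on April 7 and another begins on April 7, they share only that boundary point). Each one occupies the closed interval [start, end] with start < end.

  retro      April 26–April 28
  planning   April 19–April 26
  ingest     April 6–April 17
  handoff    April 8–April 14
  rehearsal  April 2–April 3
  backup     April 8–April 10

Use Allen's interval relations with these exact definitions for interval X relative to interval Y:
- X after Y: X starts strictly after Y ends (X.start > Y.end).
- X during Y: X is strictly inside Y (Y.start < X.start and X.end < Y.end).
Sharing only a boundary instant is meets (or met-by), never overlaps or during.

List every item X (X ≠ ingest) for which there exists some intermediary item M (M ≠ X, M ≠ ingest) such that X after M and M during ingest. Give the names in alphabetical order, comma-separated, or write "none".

Target ingest = [April 6, April 17].
Intermediaries M with M during ingest: backup, handoff.
Via backup — items with X after backup: planning, retro.
Via handoff — items with X after handoff: planning, retro.
Union: planning, retro.

planning, retro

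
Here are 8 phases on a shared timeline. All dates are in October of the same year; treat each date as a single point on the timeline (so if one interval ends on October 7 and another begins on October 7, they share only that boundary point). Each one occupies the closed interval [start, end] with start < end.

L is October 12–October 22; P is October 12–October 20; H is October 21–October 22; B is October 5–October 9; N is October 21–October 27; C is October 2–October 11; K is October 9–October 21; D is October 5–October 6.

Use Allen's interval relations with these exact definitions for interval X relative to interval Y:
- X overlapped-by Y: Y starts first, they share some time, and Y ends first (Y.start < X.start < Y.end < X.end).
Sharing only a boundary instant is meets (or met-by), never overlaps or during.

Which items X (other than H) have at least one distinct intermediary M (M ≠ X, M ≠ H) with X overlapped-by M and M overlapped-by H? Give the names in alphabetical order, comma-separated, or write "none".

Target H = [October 21, October 22].
Intermediaries M with M overlapped-by H: none.
Union: none.

none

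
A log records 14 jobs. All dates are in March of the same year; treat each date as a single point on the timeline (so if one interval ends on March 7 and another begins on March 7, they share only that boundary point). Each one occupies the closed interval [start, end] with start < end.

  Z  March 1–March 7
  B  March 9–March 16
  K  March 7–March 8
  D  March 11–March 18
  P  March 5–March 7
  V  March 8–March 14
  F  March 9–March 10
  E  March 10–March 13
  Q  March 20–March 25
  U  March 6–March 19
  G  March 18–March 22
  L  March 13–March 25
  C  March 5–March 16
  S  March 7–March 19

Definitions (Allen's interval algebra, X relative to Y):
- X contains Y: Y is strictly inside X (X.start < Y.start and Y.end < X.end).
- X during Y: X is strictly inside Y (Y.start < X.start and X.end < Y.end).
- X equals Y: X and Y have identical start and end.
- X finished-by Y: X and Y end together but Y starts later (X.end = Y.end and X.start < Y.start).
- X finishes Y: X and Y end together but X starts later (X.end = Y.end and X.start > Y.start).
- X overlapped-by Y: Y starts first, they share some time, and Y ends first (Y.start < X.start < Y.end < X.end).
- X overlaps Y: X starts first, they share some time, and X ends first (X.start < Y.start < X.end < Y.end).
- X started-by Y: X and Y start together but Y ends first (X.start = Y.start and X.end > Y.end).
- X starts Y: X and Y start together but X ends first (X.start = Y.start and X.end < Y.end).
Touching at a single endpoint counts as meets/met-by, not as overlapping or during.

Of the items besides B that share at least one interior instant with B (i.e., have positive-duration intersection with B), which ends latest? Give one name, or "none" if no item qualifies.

L

Target B = [March 9, March 16].
C [March 5, March 16] → finished-by → candidate.
D [March 11, March 18] → overlapped-by → candidate.
E [March 10, March 13] → during → candidate.
F [March 9, March 10] → starts → candidate.
G [March 18, March 22] → after → excluded.
K [March 7, March 8] → before → excluded.
L [March 13, March 25] → overlapped-by → candidate.
P [March 5, March 7] → before → excluded.
Q [March 20, March 25] → after → excluded.
S [March 7, March 19] → contains → candidate.
U [March 6, March 19] → contains → candidate.
V [March 8, March 14] → overlaps → candidate.
Z [March 1, March 7] → before → excluded.
Among candidates, latest end is March 25 → L.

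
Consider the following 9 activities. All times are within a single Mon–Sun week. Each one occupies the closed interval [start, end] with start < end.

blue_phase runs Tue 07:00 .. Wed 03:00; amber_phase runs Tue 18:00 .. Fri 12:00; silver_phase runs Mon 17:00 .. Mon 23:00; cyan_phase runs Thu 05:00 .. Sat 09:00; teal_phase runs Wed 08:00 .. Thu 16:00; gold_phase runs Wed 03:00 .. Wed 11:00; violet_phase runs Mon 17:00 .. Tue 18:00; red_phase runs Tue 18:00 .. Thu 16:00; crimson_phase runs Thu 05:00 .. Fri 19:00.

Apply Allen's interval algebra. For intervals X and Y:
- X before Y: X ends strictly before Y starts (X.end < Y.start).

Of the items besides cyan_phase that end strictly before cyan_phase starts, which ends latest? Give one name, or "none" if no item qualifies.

Target cyan_phase = [Thu 05:00, Sat 09:00].
amber_phase [Tue 18:00, Fri 12:00] → overlaps → excluded.
blue_phase [Tue 07:00, Wed 03:00] → before → candidate.
crimson_phase [Thu 05:00, Fri 19:00] → starts → excluded.
gold_phase [Wed 03:00, Wed 11:00] → before → candidate.
red_phase [Tue 18:00, Thu 16:00] → overlaps → excluded.
silver_phase [Mon 17:00, Mon 23:00] → before → candidate.
teal_phase [Wed 08:00, Thu 16:00] → overlaps → excluded.
violet_phase [Mon 17:00, Tue 18:00] → before → candidate.
Among candidates, latest end is Wed 11:00 → gold_phase.

gold_phase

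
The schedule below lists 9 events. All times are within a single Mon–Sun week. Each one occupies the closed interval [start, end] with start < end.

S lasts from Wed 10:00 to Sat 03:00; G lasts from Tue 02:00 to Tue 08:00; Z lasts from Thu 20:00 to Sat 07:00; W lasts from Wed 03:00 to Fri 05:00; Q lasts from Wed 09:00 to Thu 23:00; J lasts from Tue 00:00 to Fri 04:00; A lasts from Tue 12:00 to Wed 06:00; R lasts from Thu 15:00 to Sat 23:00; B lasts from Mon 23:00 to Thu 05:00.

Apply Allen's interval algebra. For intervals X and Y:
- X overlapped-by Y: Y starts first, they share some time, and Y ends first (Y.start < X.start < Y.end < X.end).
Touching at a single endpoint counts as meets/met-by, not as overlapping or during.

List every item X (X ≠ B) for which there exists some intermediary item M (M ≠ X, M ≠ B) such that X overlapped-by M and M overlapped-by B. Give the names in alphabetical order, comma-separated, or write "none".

Target B = [Mon 23:00, Thu 05:00].
Intermediaries M with M overlapped-by B: J, Q, S, W.
Via J — items with X overlapped-by J: R, S, W, Z.
Via Q — items with X overlapped-by Q: R, S, Z.
Via S — items with X overlapped-by S: R, Z.
Via W — items with X overlapped-by W: R, S, Z.
Union: R, S, W, Z.

R, S, W, Z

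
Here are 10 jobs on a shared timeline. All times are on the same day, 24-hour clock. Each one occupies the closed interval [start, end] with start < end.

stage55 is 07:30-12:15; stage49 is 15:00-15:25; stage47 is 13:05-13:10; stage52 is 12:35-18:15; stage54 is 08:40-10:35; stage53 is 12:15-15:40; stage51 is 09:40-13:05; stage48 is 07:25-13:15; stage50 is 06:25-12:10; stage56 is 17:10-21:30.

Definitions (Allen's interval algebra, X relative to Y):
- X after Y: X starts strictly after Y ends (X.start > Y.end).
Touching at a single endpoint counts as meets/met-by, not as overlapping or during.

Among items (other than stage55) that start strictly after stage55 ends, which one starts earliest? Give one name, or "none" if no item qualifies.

Target stage55 = [07:30, 12:15].
stage47 [13:05, 13:10] → after → candidate.
stage48 [07:25, 13:15] → contains → excluded.
stage49 [15:00, 15:25] → after → candidate.
stage50 [06:25, 12:10] → overlaps → excluded.
stage51 [09:40, 13:05] → overlapped-by → excluded.
stage52 [12:35, 18:15] → after → candidate.
stage53 [12:15, 15:40] → met-by → excluded.
stage54 [08:40, 10:35] → during → excluded.
stage56 [17:10, 21:30] → after → candidate.
Among candidates, earliest start is 12:35 → stage52.

stage52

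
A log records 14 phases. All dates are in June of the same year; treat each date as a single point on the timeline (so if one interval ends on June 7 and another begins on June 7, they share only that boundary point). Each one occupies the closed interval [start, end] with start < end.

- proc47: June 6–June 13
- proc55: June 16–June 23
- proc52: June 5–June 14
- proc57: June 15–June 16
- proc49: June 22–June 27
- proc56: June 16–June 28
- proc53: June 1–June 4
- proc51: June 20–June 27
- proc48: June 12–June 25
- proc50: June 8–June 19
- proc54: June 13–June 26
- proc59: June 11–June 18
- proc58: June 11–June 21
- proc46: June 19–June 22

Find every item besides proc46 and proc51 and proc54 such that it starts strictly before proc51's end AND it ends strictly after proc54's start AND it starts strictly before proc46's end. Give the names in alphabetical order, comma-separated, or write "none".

proc48, proc50, proc52, proc55, proc56, proc57, proc58, proc59

Conditions: its start is strictly before proc51's end (X.start < June 27) AND its end is strictly after proc54's start (X.end > June 13) AND its start is strictly before proc46's end (X.start < June 22).
proc47: start June 6 < June 27? ✓; end June 13 > June 13? ✗; start June 6 < June 22? ✓ → no.
proc48: start June 12 < June 27? ✓; end June 25 > June 13? ✓; start June 12 < June 22? ✓ → yes.
proc49: start June 22 < June 27? ✓; end June 27 > June 13? ✓; start June 22 < June 22? ✗ → no.
proc50: start June 8 < June 27? ✓; end June 19 > June 13? ✓; start June 8 < June 22? ✓ → yes.
proc52: start June 5 < June 27? ✓; end June 14 > June 13? ✓; start June 5 < June 22? ✓ → yes.
proc53: start June 1 < June 27? ✓; end June 4 > June 13? ✗; start June 1 < June 22? ✓ → no.
proc55: start June 16 < June 27? ✓; end June 23 > June 13? ✓; start June 16 < June 22? ✓ → yes.
proc56: start June 16 < June 27? ✓; end June 28 > June 13? ✓; start June 16 < June 22? ✓ → yes.
proc57: start June 15 < June 27? ✓; end June 16 > June 13? ✓; start June 15 < June 22? ✓ → yes.
proc58: start June 11 < June 27? ✓; end June 21 > June 13? ✓; start June 11 < June 22? ✓ → yes.
proc59: start June 11 < June 27? ✓; end June 18 > June 13? ✓; start June 11 < June 22? ✓ → yes.
Result: proc48, proc50, proc52, proc55, proc56, proc57, proc58, proc59.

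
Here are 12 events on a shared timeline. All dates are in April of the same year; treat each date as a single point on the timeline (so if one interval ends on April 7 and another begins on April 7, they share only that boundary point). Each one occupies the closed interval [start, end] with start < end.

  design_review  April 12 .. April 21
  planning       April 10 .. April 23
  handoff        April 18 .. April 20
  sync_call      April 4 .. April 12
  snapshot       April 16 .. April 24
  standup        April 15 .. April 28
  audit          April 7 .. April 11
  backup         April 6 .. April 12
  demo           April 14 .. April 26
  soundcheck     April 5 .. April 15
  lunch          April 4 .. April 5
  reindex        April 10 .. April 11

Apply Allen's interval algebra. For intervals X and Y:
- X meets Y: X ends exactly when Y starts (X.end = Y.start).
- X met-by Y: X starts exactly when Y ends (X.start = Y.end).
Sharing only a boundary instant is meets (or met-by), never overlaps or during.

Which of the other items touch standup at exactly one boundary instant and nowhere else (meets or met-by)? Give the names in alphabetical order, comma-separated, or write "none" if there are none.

Target standup = [April 15, April 28].
audit [April 7, April 11] → before → no.
backup [April 6, April 12] → before → no.
demo [April 14, April 26] → overlaps → no.
design_review [April 12, April 21] → overlaps → no.
handoff [April 18, April 20] → during → no.
lunch [April 4, April 5] → before → no.
planning [April 10, April 23] → overlaps → no.
reindex [April 10, April 11] → before → no.
snapshot [April 16, April 24] → during → no.
soundcheck [April 5, April 15] → meets → yes.
sync_call [April 4, April 12] → before → no.
Result: soundcheck.

soundcheck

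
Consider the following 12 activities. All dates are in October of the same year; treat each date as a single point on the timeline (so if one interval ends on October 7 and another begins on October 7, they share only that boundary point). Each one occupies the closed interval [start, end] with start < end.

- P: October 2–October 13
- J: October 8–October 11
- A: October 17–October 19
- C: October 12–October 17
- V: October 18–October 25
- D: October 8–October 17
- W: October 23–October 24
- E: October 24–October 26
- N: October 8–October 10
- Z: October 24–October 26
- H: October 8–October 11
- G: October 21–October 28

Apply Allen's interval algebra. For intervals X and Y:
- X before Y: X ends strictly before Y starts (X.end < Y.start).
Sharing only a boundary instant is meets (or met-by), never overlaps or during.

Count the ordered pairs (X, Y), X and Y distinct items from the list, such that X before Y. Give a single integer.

Checking all 132 ordered pairs for relation 'before'; matching pairs in alphabetical order:
(A, E): A before E ✓
(A, G): A before G ✓
(A, W): A before W ✓
(A, Z): A before Z ✓
(C, E): C before E ✓
(C, G): C before G ✓
(C, V): C before V ✓
(C, W): C before W ✓
(C, Z): C before Z ✓
(D, E): D before E ✓
(D, G): D before G ✓
(D, V): D before V ✓
(D, W): D before W ✓
(D, Z): D before Z ✓
(H, A): H before A ✓
(H, C): H before C ✓
(H, E): H before E ✓
(H, G): H before G ✓
(H, V): H before V ✓
(H, W): H before W ✓
(H, Z): H before Z ✓
(J, A): J before A ✓
(J, C): J before C ✓
(J, E): J before E ✓
... plus 17 further pairs not listed.
Count: 41.

41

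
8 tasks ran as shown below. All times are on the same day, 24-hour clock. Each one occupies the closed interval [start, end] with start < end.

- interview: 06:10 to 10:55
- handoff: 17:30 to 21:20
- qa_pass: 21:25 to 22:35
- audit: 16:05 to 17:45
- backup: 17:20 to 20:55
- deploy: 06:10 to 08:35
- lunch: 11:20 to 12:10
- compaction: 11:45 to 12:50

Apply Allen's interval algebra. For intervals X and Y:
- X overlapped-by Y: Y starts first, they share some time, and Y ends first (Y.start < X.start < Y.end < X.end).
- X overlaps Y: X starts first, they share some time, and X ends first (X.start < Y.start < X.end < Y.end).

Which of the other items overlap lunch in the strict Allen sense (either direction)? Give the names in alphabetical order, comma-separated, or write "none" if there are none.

compaction

Target lunch = [11:20, 12:10].
audit [16:05, 17:45] → after → no.
backup [17:20, 20:55] → after → no.
compaction [11:45, 12:50] → overlapped-by → yes.
deploy [06:10, 08:35] → before → no.
handoff [17:30, 21:20] → after → no.
interview [06:10, 10:55] → before → no.
qa_pass [21:25, 22:35] → after → no.
Result: compaction.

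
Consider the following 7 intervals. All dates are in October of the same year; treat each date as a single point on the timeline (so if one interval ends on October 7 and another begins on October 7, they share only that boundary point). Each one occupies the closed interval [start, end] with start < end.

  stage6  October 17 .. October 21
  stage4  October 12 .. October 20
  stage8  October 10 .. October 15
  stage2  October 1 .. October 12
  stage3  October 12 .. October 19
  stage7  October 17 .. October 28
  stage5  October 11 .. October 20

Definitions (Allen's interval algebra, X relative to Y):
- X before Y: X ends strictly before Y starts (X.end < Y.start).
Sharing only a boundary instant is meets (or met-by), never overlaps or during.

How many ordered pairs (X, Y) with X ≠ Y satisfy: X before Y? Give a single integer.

Checking all 42 ordered pairs for relation 'before'; matching pairs in alphabetical order:
(stage2, stage6): stage2 before stage6 ✓
(stage2, stage7): stage2 before stage7 ✓
(stage8, stage6): stage8 before stage6 ✓
(stage8, stage7): stage8 before stage7 ✓
Count: 4.

4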